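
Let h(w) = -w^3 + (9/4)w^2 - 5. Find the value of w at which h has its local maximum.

3/2

h'(w) = -3w^2 + (9/2)w. Setting h'(w) = 0 gives w ∈ {0, 3/2}.
Second-derivative test with h''(w) = -6w + 9/2: h''(0) = 9/2 > 0 ⇒ local minimum; h''(3/2) = -9/2 < 0 ⇒ local maximum.
The local maximum is h(3/2) = -53/16.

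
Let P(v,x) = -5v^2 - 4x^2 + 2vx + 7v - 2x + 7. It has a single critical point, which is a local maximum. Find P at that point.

∂P/∂v = -10v + 2x + 7 = 0 and ∂P/∂x = 2v - 8x - 2 = 0, so (v, x) = (13/19, -3/38).
The Hessian has P_{vv} = -10, P_{xx} = -8, P_{vx} = 2, giving D = 76 > 0 with P_{vv} < 0, so the point is a local maximum.
P(13/19, -3/38) = 180/19.

180/19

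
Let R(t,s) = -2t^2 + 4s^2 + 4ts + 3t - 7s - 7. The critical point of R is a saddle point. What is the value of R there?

-157/24

∂R/∂t = -4t + 4s + 3 = 0 and ∂R/∂s = 4t + 8s - 7 = 0, so (t, s) = (13/12, 1/3).
The Hessian has R_{tt} = -4, R_{ss} = 8, R_{ts} = 4, giving D = -48 < 0, so the point is a saddle point.
R(13/12, 1/3) = -157/24.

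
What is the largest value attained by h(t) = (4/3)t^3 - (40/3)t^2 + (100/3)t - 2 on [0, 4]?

1838/81

The derivative is 4t^2 - (80/3)t + 100/3, whose only zero in [0, 4] is t = 5/3.
Candidates: h(0) = -2; h(5/3) = 1838/81; h(4) = 10/3.
So the maximum is h(5/3) = 1838/81.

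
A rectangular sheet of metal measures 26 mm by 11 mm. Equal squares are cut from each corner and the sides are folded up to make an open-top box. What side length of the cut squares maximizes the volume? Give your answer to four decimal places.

With cut size x, the volume is V(x) = x(26 − 2x)(11 − 2x) for 0 < x < 5.5.
V'(x) = 12x^2 − 148x + 286. Setting V'(x) = 0 gives x ≈ 2.3991 (the root in (0, 5.5)).
V''(x) = 24x − 148 is negative there, so this is the maximum; V ≈ 315.4560.

2.3991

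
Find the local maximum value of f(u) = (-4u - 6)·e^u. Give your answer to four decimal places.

0.3283

f'(u) = (-4)·e^u + (-4u - 6)·1·e^u = (-4u - 10)·e^u. Since e^u > 0, the only critical point is u = -5/2.
f''(-5/2) has the same sign as -4 < 0, so this is a local maximum.
f(-5/2) = (4)·e^(-5/2) ≈ 0.3283.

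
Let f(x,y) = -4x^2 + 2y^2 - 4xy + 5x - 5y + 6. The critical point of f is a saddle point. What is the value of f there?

23/8

∂f/∂x = -8x - 4y + 5 = 0 and ∂f/∂y = -4x + 4y - 5 = 0, so (x, y) = (0, 5/4).
The Hessian has f_{xx} = -8, f_{yy} = 4, f_{xy} = -4, giving D = -48 < 0, so the point is a saddle point.
f(0, 5/4) = 23/8.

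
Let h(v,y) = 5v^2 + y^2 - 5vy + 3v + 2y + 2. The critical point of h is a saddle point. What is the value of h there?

∂h/∂v = 10v - 5y + 3 = 0 and ∂h/∂y = -5v + 2y + 2 = 0, so (v, y) = (16/5, 7).
The Hessian has h_{vv} = 10, h_{yy} = 2, h_{vy} = -5, giving D = -5 < 0, so the point is a saddle point.
h(16/5, 7) = 69/5.

69/5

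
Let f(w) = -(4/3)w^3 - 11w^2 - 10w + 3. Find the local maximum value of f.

65/12

f'(w) = -4w^2 - 22w - 10 = 0 at w = -5, -1/2.
Second-derivative test with f''(w) = -8w - 22: f''(-5) = 18 > 0 ⇒ local minimum; f''(-1/2) = -18 < 0 ⇒ local maximum.
So the local maximum value is f(-1/2) = 65/12.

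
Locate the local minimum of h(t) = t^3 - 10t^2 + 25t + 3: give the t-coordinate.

h'(t) = 3t^2 - 20t + 25 = 0 at t = 5/3, 5.
h''(t) = 6t - 20. h''(5/3) = -10 < 0 ⇒ local maximum; h''(5) = 10 > 0 ⇒ local minimum.
Thus h has its local minimum at t = 5, with value 3.

5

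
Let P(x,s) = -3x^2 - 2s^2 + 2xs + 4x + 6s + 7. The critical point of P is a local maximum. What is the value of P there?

∂P/∂x = -6x + 2s + 4 = 0 and ∂P/∂s = 2x - 4s + 6 = 0, so (x, s) = (7/5, 11/5).
The Hessian has P_{xx} = -6, P_{ss} = -4, P_{xs} = 2, giving D = 20 > 0 with P_{xx} < 0, so the point is a local maximum.
P(7/5, 11/5) = 82/5.

82/5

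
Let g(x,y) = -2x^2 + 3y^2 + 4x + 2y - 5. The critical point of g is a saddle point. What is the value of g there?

∂g/∂x = -4x + 4 = 0 and ∂g/∂y = 6y + 2 = 0, so (x, y) = (1, -1/3).
The Hessian has g_{xx} = -4, g_{yy} = 6, g_{xy} = 0, giving D = -24 < 0, so the point is a saddle point.
g(1, -1/3) = -10/3.

-10/3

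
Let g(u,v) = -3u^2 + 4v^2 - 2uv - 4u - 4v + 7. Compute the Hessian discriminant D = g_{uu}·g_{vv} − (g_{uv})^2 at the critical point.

∂g/∂u = -6u - 2v - 4 = 0 and ∂g/∂v = -2u + 8v - 4 = 0, so (u, v) = (-10/13, 4/13).
The Hessian has g_{uu} = -6, g_{vv} = 8, g_{uv} = -2, giving D = -52 < 0, so the point is a saddle point.
D = (-6)·(8) − (-2)^2 = -52.

-52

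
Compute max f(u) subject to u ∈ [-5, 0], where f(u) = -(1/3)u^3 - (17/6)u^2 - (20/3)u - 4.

127/162

The derivative is -u^2 - (17/3)u - 20/3, which vanishes at u = -4 and u = -5/3.
Evaluating at the critical points and endpoints: f(-5) = 1/6; f(-4) = -4/3; f(-5/3) = 127/162; f(0) = -4.
Hence the absolute maximum is 127/162 at u = -5/3.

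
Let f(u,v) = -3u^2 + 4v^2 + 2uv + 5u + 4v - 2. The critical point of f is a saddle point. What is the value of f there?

-23/13

∂f/∂u = -6u + 2v + 5 = 0 and ∂f/∂v = 2u + 8v + 4 = 0, so (u, v) = (8/13, -17/26).
The Hessian has f_{uu} = -6, f_{vv} = 8, f_{uv} = 2, giving D = -52 < 0, so the point is a saddle point.
f(8/13, -17/26) = -23/13.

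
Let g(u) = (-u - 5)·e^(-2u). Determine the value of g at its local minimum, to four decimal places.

-4051.5420

Differentiating with the product rule gives g'(u) = (2u + 9)·e^(-2u). Since e^(-2u) > 0, the only critical point is u = -9/2.
g''(-9/2) has the same sign as 2 > 0, so this is a local minimum.
g(-9/2) = (-1/2)·e^(9) ≈ -4051.5420.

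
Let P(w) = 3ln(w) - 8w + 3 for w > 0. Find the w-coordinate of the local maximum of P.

3/8

P'(w) = 3/w − 8 = 0 gives w = 3/8.
P''(w) = -3/w², which is negative for w > 0, so this is a local maximum.
P(3/8) = 3·ln(3/8) - 3 + 3 ≈ -2.9425.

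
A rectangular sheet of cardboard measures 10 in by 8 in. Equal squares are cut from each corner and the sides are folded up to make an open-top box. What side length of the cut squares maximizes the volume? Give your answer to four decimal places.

1.4725

With cut size x, the volume is V(x) = x(10 − 2x)(8 − 2x) for 0 < x < 4.
V'(x) = 12x^2 − 72x + 80. Setting V'(x) = 0 gives x ≈ 1.4725 (the root in (0, 4)).
V''(x) = 24x − 72 is negative there, so this is the maximum; V ≈ 52.5138.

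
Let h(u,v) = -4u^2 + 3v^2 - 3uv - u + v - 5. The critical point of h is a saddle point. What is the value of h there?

-289/57

∂h/∂u = -8u - 3v - 1 = 0 and ∂h/∂v = -3u + 6v + 1 = 0, so (u, v) = (-1/19, -11/57).
The Hessian has h_{uu} = -8, h_{vv} = 6, h_{uv} = -3, giving D = -57 < 0, so the point is a saddle point.
h(-1/19, -11/57) = -289/57.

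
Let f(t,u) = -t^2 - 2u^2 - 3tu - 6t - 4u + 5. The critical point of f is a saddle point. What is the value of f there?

-11

∂f/∂t = -2t - 3u - 6 = 0 and ∂f/∂u = -3t - 4u - 4 = 0, so (t, u) = (12, -10).
The Hessian has f_{tt} = -2, f_{uu} = -4, f_{tu} = -3, giving D = -1 < 0, so the point is a saddle point.
f(12, -10) = -11.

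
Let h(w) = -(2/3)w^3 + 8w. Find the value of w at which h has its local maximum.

Critical points: h'(w) = -2w^2 + 8 vanishes at w = -2, 2.
h''(w) = -4w. h''(-2) = 8 > 0 ⇒ local minimum; h''(2) = -8 < 0 ⇒ local maximum.
So the local maximum value is h(2) = 32/3.

2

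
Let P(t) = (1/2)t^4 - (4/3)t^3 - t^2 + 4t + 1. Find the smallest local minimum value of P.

P'(t) = 2t^3 - 4t^2 - 2t + 4. Setting P'(t) = 0 gives t ∈ {-1, 1, 2}.
Second-derivative test with P''(t) = 6t^2 - 8t - 2: P''(-1) = 12 > 0 ⇒ local minimum; P''(1) = -4 < 0 ⇒ local maximum; P''(2) = 6 > 0 ⇒ local minimum.
So the smallest local minimum value is P(-1) = -13/6.

-13/6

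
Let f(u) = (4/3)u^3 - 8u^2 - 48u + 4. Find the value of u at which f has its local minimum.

6

f'(u) = 4u^2 - 16u - 48 = 0 at u = -2, 6.
Second-derivative test with f''(u) = 8u - 16: f''(-2) = -32 < 0 ⇒ local maximum; f''(6) = 32 > 0 ⇒ local minimum.
So the local minimum value is f(6) = -284.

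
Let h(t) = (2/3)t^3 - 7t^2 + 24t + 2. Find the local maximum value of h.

h'(t) = 2t^2 - 14t + 24. Setting h'(t) = 0 gives t ∈ {3, 4}.
Second-derivative test with h''(t) = 4t - 14: h''(3) = -2 < 0 ⇒ local maximum; h''(4) = 2 > 0 ⇒ local minimum.
So the local maximum value is h(3) = 29.

29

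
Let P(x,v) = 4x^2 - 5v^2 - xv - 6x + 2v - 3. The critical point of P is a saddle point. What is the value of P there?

∂P/∂x = 8x - v - 6 = 0 and ∂P/∂v = -x - 10v + 2 = 0, so (x, v) = (62/81, 10/81).
The Hessian has P_{xx} = 8, P_{vv} = -10, P_{xv} = -1, giving D = -81 < 0, so the point is a saddle point.
P(62/81, 10/81) = -419/81.

-419/81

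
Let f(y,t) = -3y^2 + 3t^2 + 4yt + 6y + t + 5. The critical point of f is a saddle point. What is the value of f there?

341/52

∂f/∂y = -6y + 4t + 6 = 0 and ∂f/∂t = 4y + 6t + 1 = 0, so (y, t) = (8/13, -15/26).
The Hessian has f_{yy} = -6, f_{tt} = 6, f_{yt} = 4, giving D = -52 < 0, so the point is a saddle point.
f(8/13, -15/26) = 341/52.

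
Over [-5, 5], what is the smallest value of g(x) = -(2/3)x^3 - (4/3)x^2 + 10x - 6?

Differentiating, g'(x) = -2x^2 - (8/3)x + 10; which vanishes at x = -3 and x = 5/3.
Evaluating at the critical points and endpoints: g(-5) = -6, g(-3) = -30, g(5/3) = 314/81, g(5) = -218/3.
So the minimum is g(5) = -218/3.

-218/3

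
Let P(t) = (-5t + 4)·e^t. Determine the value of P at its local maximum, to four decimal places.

P'(t) = (-5)·e^t + (-5t + 4)·1·e^t = (-5t - 1)·e^t. Since e^t > 0, the only critical point is t = -1/5.
P''(-1/5) has the same sign as -5 < 0, so this is a local maximum.
P(-1/5) = (5)·e^(-1/5) ≈ 4.0937.

4.0937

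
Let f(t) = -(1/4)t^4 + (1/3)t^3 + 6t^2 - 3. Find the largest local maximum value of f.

f'(t) = -t^3 + t^2 + 12t = 0 at t = -3, 0, 4.
f''(t) = -3t^2 + 2t + 12. f''(-3) = -21 < 0 ⇒ local maximum; f''(0) = 12 > 0 ⇒ local minimum; f''(4) = -28 < 0 ⇒ local maximum.
The largest local maximum is f(4) = 151/3.

151/3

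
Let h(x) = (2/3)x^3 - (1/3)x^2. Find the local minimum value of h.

h'(x) = 2x^2 - (2/3)x. Setting h'(x) = 0 gives x ∈ {0, 1/3}.
h''(x) = 4x - 2/3. h''(0) = -2/3 < 0 ⇒ local maximum; h''(1/3) = 2/3 > 0 ⇒ local minimum.
Thus h has its local minimum at x = 1/3, with value -1/81.

-1/81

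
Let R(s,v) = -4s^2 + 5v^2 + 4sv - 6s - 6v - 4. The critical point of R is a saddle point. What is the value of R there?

∂R/∂s = -8s + 4v - 6 = 0 and ∂R/∂v = 4s + 10v - 6 = 0, so (s, v) = (-3/8, 3/4).
The Hessian has R_{ss} = -8, R_{vv} = 10, R_{sv} = 4, giving D = -96 < 0, so the point is a saddle point.
R(-3/8, 3/4) = -41/8.

-41/8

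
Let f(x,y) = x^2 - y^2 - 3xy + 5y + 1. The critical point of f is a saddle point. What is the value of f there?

38/13

∂f/∂x = 2x - 3y = 0 and ∂f/∂y = -3x - 2y + 5 = 0, so (x, y) = (15/13, 10/13).
The Hessian has f_{xx} = 2, f_{yy} = -2, f_{xy} = -3, giving D = -13 < 0, so the point is a saddle point.
f(15/13, 10/13) = 38/13.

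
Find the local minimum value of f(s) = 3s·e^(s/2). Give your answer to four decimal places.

Differentiating with the product rule gives f'(s) = ((3/2)s + 3)·e^(s/2). Since e^(s/2) > 0, the only critical point is s = -2.
f''(-2) has the same sign as 3/2 > 0, so this is a local minimum.
f(-2) = (-6)·e^(-1) ≈ -2.2073.

-2.2073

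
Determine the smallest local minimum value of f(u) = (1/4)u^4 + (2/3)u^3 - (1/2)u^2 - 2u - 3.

-55/12

f'(u) = u^3 + 2u^2 - u - 2 = 0 at u = -2, -1, 1.
Since f''(u) = 3u^2 + 4u - 1, we get f''(-2) = 3 > 0 ⇒ local minimum; f''(-1) = -2 < 0 ⇒ local maximum; f''(1) = 6 > 0 ⇒ local minimum.
So the smallest local minimum value is f(1) = -55/12.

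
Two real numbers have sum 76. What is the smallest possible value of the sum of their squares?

With a + b = 76, a^2 + b^2 = a^2 + (76 − a)^2.
The derivative 2a − 2(76 − a) = 4a − 152 vanishes at a = 38; second derivative 4 > 0, a minimum.
The minimum is 2·(38)^2 = 2888.

2888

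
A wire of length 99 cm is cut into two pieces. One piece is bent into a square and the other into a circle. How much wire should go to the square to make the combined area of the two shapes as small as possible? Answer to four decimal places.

55.4498

Let x be the length used for the square. Square side x/4; circle radius (99−x)/(2π).
A(x) = (x/4)² + π·((99−x)/(2π))² = x²/16 + (99−x)²/(4π) for 0 ≤ x ≤ 99. A'(x) = x/8 − (99−x)/(2π) = 0 gives x = 4·99/(π+4) ≈ 55.4498.
A'' = 1/8 + 1/(2π) > 0, so this gives the minimum combined area; x ≈ 55.4498 cm to the square.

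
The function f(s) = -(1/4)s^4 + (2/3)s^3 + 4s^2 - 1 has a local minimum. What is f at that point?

-1

f'(s) = -s^3 + 2s^2 + 8s. Setting f'(s) = 0 gives s ∈ {-2, 0, 4}.
Since f''(s) = -3s^2 + 4s + 8, we get f''(-2) = -12 < 0 ⇒ local maximum; f''(0) = 8 > 0 ⇒ local minimum; f''(4) = -24 < 0 ⇒ local maximum.
The local minimum is f(0) = -1.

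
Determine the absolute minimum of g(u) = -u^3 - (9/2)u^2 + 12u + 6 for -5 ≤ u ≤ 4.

-82

The derivative is -3u^2 - 9u + 12, which vanishes at u = -4 and u = 1.
Evaluating at the critical points and endpoints: g(-5) = -83/2,  g(-4) = -50,  g(1) = 25/2,  g(4) = -82.
Hence the absolute minimum is -82 at u = 4.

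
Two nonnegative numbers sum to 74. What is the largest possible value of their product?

With x + y = 74, the product is P(x) = x(74 − x).
P'(x) = 74 − 2x = 0 gives x = 37; P'' = −2 < 0, so this is the maximum.
P = 37·37 = 1369.

1369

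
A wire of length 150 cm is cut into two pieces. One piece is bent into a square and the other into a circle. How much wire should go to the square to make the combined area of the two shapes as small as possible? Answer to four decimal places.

Let x be the length used for the square. Square side x/4; circle radius (150−x)/(2π).
A(x) = (x/4)² + π·((150−x)/(2π))² = x²/16 + (150−x)²/(4π) for 0 ≤ x ≤ 150. A'(x) = x/8 − (150−x)/(2π) = 0 gives x = 4·150/(π+4) ≈ 84.0149.
A'' = 1/8 + 1/(2π) > 0, so this gives the minimum combined area; x ≈ 84.0149 cm to the square.

84.0149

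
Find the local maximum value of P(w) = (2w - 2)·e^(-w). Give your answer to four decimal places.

0.2707

By the product rule, P'(w) = (-2w + 4)·e^(-w). Since e^(-w) > 0, the only critical point is w = 2.
P''(2) has the same sign as -2 < 0, so this is a local maximum.
P(2) = (2)·e^(-2) ≈ 0.2707.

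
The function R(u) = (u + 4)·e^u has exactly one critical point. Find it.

R'(u) = 1·e^u + (u + 4)·1·e^u = (u + 5)·e^u. Since e^u > 0, the only critical point is u = -5.
R''(-5) has the same sign as 1 > 0, so this is a local minimum.
R(-5) = (-1)·e^(-5) ≈ -0.0067.

-5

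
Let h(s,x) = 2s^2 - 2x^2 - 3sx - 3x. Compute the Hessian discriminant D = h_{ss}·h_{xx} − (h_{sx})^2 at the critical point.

-25

∂h/∂s = 4s - 3x = 0 and ∂h/∂x = -3s - 4x - 3 = 0, so (s, x) = (-9/25, -12/25).
The Hessian has h_{ss} = 4, h_{xx} = -4, h_{sx} = -3, giving D = -25 < 0, so the point is a saddle point.
D = (4)·(-4) − (-3)^2 = -25.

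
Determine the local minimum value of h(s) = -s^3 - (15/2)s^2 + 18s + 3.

Critical points: h'(s) = -3s^2 - 15s + 18 vanishes at s = -6, 1.
Second-derivative test with h''(s) = -6s - 15: h''(-6) = 21 > 0 ⇒ local minimum; h''(1) = -21 < 0 ⇒ local maximum.
The local minimum is h(-6) = -159.

-159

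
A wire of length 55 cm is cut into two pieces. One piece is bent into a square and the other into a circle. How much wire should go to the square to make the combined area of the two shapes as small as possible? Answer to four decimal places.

Let x be the length used for the square. Square side x/4; circle radius (55−x)/(2π).
A(x) = (x/4)² + π·((55−x)/(2π))² = x²/16 + (55−x)²/(4π) for 0 ≤ x ≤ 55. A'(x) = x/8 − (55−x)/(2π) = 0 gives x = 4·55/(π+4) ≈ 30.8055.
A'' = 1/8 + 1/(2π) > 0, so this gives the minimum combined area; x ≈ 30.8055 cm to the square.

30.8055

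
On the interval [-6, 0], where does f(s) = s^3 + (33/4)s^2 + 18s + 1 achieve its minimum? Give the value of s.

Differentiating, f'(s) = 3s^2 + (33/2)s + 18; which vanishes at s = -4 and s = -3/2.
Evaluating at the critical points and endpoints: f(-6) = -26,  f(-4) = -3,  f(-3/2) = -173/16,  f(0) = 1.
The minimum over the interval is -26, attained at s = -6.

-6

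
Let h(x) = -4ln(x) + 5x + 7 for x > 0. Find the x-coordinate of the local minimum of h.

h'(x) = -4/x + 5 = 0 gives x = 4/5.
h''(x) = 4/x², which is positive for x > 0, so this is a local minimum.
h(4/5) = -4·ln(4/5) + 4 + 7 ≈ 11.8926.

4/5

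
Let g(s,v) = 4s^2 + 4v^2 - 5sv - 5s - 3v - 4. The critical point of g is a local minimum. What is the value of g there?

∂g/∂s = 8s - 5v - 5 = 0 and ∂g/∂v = -5s + 8v - 3 = 0, so (s, v) = (55/39, 49/39).
The Hessian has g_{ss} = 8, g_{vv} = 8, g_{sv} = -5, giving D = 39 > 0 with g_{ss} > 0, so the point is a local minimum.
g(55/39, 49/39) = -367/39.

-367/39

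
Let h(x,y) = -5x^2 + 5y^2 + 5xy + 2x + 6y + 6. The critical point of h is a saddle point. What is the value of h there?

∂h/∂x = -10x + 5y + 2 = 0 and ∂h/∂y = 5x + 10y + 6 = 0, so (x, y) = (-2/25, -14/25).
The Hessian has h_{xx} = -10, h_{yy} = 10, h_{xy} = 5, giving D = -125 < 0, so the point is a saddle point.
h(-2/25, -14/25) = 106/25.

106/25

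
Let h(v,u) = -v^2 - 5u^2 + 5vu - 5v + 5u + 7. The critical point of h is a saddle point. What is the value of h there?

2

∂h/∂v = -2v + 5u - 5 = 0 and ∂h/∂u = 5v - 10u + 5 = 0, so (v, u) = (5, 3).
The Hessian has h_{vv} = -2, h_{uu} = -10, h_{vu} = 5, giving D = -5 < 0, so the point is a saddle point.
h(5, 3) = 2.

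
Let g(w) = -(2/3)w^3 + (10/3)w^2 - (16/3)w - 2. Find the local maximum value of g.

-14/3

g'(w) = -2w^2 + (20/3)w - 16/3 = 0 at w = 4/3, 2.
g''(w) = -4w + 20/3. g''(4/3) = 4/3 > 0 ⇒ local minimum; g''(2) = -4/3 < 0 ⇒ local maximum.
The local maximum is g(2) = -14/3.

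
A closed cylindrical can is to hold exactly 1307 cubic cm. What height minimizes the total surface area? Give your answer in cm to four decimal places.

11.8503

With radius r and height h, πr²h = 1307 so h = 1307/(πr²), and S(r) = 2πr² + 2πrh = 2πr² + 2·1307/r.
S'(r) = 4πr − 2·1307/r² = 0 ⇒ r³ = 1307/(2π), so r ≈ 5.9251 and h = 2r ≈ 11.8503.
S''(r) = 4π + 4·1307/r³ > 0, so this is the minimum; S ≈ 661.7566.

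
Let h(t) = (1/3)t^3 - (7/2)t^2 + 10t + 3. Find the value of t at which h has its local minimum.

Critical points: h'(t) = t^2 - 7t + 10 vanishes at t = 2, 5.
h''(t) = 2t - 7. h''(2) = -3 < 0 ⇒ local maximum; h''(5) = 3 > 0 ⇒ local minimum.
The local minimum is h(5) = 43/6.

5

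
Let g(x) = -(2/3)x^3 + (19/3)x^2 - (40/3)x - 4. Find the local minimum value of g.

-980/81

g'(x) = -2x^2 + (38/3)x - 40/3 = 0 at x = 4/3, 5.
g''(x) = -4x + 38/3. g''(4/3) = 22/3 > 0 ⇒ local minimum; g''(5) = -22/3 < 0 ⇒ local maximum.
So the local minimum value is g(4/3) = -980/81.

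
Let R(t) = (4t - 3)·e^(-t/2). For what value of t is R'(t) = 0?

11/4

By the product rule, R'(t) = (-2t + 11/2)·e^(-t/2). Since e^(-t/2) > 0, the only critical point is t = 11/4.
R''(11/4) has the same sign as -2 < 0, so this is a local maximum.
R(11/4) = (8)·e^(-11/8) ≈ 2.0227.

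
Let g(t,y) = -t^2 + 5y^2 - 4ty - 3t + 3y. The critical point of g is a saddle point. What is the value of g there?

∂g/∂t = -2t - 4y - 3 = 0 and ∂g/∂y = -4t + 10y + 3 = 0, so (t, y) = (-1/2, -1/2).
The Hessian has g_{tt} = -2, g_{yy} = 10, g_{ty} = -4, giving D = -36 < 0, so the point is a saddle point.
g(-1/2, -1/2) = 0.

0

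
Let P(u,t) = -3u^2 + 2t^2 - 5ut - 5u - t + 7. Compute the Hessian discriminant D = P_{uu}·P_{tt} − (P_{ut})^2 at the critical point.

-49

∂P/∂u = -6u - 5t - 5 = 0 and ∂P/∂t = -5u + 4t - 1 = 0, so (u, t) = (-25/49, -19/49).
The Hessian has P_{uu} = -6, P_{tt} = 4, P_{ut} = -5, giving D = -49 < 0, so the point is a saddle point.
D = (-6)·(4) − (-5)^2 = -49.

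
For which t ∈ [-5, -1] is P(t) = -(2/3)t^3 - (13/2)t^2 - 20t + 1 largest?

-5

Differentiating, P'(t) = -2t^2 - 13t - 20; which vanishes at t = -4 and t = -5/2.
Compare values at every candidate in [-5, -1]: P(-5) = 131/6,  P(-4) = 59/3,  P(-5/2) = 499/24,  P(-1) = 91/6.
The maximum over the interval is 131/6, attained at t = -5.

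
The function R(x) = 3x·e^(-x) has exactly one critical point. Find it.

R'(x) = 3·e^(-x) + (3x)·(-1)·e^(-x) = (-3x + 3)·e^(-x). Since e^(-x) > 0, the only critical point is x = 1.
R''(1) has the same sign as -3 < 0, so this is a local maximum.
R(1) = (3)·e^(-1) ≈ 1.1036.

1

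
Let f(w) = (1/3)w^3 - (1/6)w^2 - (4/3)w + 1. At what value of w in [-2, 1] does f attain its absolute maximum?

-1

f'(w) = w^2 - (1/3)w - 4/3, whose only zero in [-2, 1] is w = -1.
Compare values at every candidate in [-2, 1]: f(-2) = 1/3, f(-1) = 11/6, f(1) = -1/6.
So the maximum is f(-1) = 11/6.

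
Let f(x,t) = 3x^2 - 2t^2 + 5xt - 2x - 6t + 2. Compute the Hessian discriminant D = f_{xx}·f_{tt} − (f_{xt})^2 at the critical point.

-49

∂f/∂x = 6x + 5t - 2 = 0 and ∂f/∂t = 5x - 4t - 6 = 0, so (x, t) = (38/49, -26/49).
The Hessian has f_{xx} = 6, f_{tt} = -4, f_{xt} = 5, giving D = -49 < 0, so the point is a saddle point.
D = (6)·(-4) − (5)^2 = -49.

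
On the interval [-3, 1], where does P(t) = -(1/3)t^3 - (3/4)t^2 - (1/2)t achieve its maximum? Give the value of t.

Differentiating, P'(t) = -t^2 - (3/2)t - 1/2; which vanishes at t = -1 and t = -1/2.
Compare values at every candidate in [-3, 1]: P(-3) = 15/4, P(-1) = 1/12, P(-1/2) = 5/48, P(1) = -19/12.
So the maximum is P(-3) = 15/4.

-3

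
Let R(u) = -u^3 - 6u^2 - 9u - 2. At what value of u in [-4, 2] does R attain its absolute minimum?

2

The derivative is -3u^2 - 12u - 9, which vanishes at u = -3 and u = -1.
Candidates: R(-4) = 2, R(-3) = -2, R(-1) = 2, R(2) = -52.
The minimum over the interval is -52, attained at u = 2.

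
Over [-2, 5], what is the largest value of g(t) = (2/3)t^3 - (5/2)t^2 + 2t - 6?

149/6

Differentiating, g'(t) = 2t^2 - 5t + 2; which vanishes at t = 1/2 and t = 2.
Compare values at every candidate in [-2, 5]: g(-2) = -76/3; g(1/2) = -133/24; g(2) = -20/3; g(5) = 149/6.
The maximum over the interval is 149/6, attained at t = 5.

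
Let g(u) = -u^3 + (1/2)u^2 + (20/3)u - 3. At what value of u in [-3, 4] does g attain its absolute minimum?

4

The derivative is -3u^2 + u + 20/3, which vanishes at u = -4/3 and u = 5/3.
Compare values at every candidate in [-3, 4]: g(-3) = 17/2; g(-4/3) = -233/27; g(5/3) = 263/54; g(4) = -97/3.
Hence the absolute minimum is -97/3 at u = 4.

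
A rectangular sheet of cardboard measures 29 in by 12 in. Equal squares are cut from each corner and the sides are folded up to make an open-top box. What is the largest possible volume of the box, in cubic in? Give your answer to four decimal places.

With cut size x, the volume is V(x) = x(29 − 2x)(12 − 2x) for 0 < x < 6.
V'(x) = 12x^2 − 164x + 348. Setting V'(x) = 0 gives x ≈ 2.6269 (the root in (0, 6)).
V''(x) = 24x − 164 is negative there, so this is the maximum; V ≈ 420.8205.

420.8205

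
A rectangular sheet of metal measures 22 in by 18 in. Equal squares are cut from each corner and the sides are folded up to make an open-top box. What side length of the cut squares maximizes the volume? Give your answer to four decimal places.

3.2837

With cut size x, the volume is V(x) = x(22 − 2x)(18 − 2x) for 0 < x < 9.
V'(x) = 12x^2 − 160x + 396. Setting V'(x) = 0 gives x ≈ 3.2837 (the root in (0, 9)).
V''(x) = 24x − 160 is negative there, so this is the maximum; V ≈ 579.3588.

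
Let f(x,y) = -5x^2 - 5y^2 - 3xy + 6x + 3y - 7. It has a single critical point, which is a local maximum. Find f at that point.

∂f/∂x = -10x - 3y + 6 = 0 and ∂f/∂y = -3x - 10y + 3 = 0, so (x, y) = (51/91, 12/91).
The Hessian has f_{xx} = -10, f_{yy} = -10, f_{xy} = -3, giving D = 91 > 0 with f_{xx} < 0, so the point is a local maximum.
f(51/91, 12/91) = -466/91.

-466/91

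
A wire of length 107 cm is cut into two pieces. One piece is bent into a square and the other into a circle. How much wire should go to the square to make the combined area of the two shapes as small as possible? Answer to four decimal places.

59.9306

Let x be the length used for the square. Square side x/4; circle radius (107−x)/(2π).
A(x) = (x/4)² + π·((107−x)/(2π))² = x²/16 + (107−x)²/(4π) for 0 ≤ x ≤ 107. A'(x) = x/8 − (107−x)/(2π) = 0 gives x = 4·107/(π+4) ≈ 59.9306.
A'' = 1/8 + 1/(2π) > 0, so this gives the minimum combined area; x ≈ 59.9306 cm to the square.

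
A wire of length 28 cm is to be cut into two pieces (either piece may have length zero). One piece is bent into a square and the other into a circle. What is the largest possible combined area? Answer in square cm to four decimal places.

62.3887

Let x be the length used for the square. Square side x/4; circle radius (28−x)/(2π).
A(x) = (x/4)² + π·((28−x)/(2π))² = x²/16 + (28−x)²/(4π) for 0 ≤ x ≤ 28. A'(x) = x/8 − (28−x)/(2π) = 0 gives x = 4·28/(π+4) ≈ 15.6828.
A'' > 0, so the interior critical point is a minimum; the maximum is at an endpoint. A(0) = 62.3887 and A(28) = 49.0000, so the largest area is 62.3887.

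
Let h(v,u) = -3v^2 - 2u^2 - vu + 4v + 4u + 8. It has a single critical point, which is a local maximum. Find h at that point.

248/23

∂h/∂v = -6v - u + 4 = 0 and ∂h/∂u = -v - 4u + 4 = 0, so (v, u) = (12/23, 20/23).
The Hessian has h_{vv} = -6, h_{uu} = -4, h_{vu} = -1, giving D = 23 > 0 with h_{vv} < 0, so the point is a local maximum.
h(12/23, 20/23) = 248/23.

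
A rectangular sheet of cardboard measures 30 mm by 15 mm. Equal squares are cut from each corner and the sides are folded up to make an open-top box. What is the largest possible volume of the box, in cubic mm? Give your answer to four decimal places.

649.5191

With cut size x, the volume is V(x) = x(30 − 2x)(15 − 2x) for 0 < x < 7.5.
V'(x) = 12x^2 − 180x + 450. Setting V'(x) = 0 gives x ≈ 3.1699 (the root in (0, 7.5)).
V''(x) = 24x − 180 is negative there, so this is the maximum; V ≈ 649.5191.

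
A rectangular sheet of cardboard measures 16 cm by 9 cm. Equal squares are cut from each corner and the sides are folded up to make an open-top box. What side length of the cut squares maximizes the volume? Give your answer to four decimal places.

With cut size x, the volume is V(x) = x(16 − 2x)(9 − 2x) for 0 < x < 4.5.
V'(x) = 12x^2 − 100x + 144. Setting V'(x) = 0 gives x ≈ 1.8513 (the root in (0, 4.5)).
V''(x) = 24x − 100 is negative there, so this is the maximum; V ≈ 120.6015.

1.8513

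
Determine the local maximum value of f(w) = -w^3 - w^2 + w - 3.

-76/27

Critical points: f'(w) = -3w^2 - 2w + 1 vanishes at w = -1, 1/3.
f''(w) = -6w - 2. f''(-1) = 4 > 0 ⇒ local minimum; f''(1/3) = -4 < 0 ⇒ local maximum.
Thus f has its local maximum at w = 1/3, with value -76/27.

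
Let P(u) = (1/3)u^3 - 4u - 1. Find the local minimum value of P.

P'(u) = u^2 - 4 = 0 at u = -2, 2.
Second-derivative test with P''(u) = 2u: P''(-2) = -4 < 0 ⇒ local maximum; P''(2) = 4 > 0 ⇒ local minimum.
The local minimum is P(2) = -19/3.

-19/3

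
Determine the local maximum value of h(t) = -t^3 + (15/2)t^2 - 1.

h'(t) = -3t^2 + 15t = 0 at t = 0, 5.
h''(t) = -6t + 15. h''(0) = 15 > 0 ⇒ local minimum; h''(5) = -15 < 0 ⇒ local maximum.
So the local maximum value is h(5) = 123/2.

123/2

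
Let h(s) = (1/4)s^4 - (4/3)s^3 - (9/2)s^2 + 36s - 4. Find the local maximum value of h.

191/4

h'(s) = s^3 - 4s^2 - 9s + 36. Setting h'(s) = 0 gives s ∈ {-3, 3, 4}.
Second-derivative test with h''(s) = 3s^2 - 8s - 9: h''(-3) = 42 > 0 ⇒ local minimum; h''(3) = -6 < 0 ⇒ local maximum; h''(4) = 7 > 0 ⇒ local minimum.
Thus h has its local maximum at s = 3, with value 191/4.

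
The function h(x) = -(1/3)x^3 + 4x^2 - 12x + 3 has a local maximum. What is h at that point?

Critical points: h'(x) = -x^2 + 8x - 12 vanishes at x = 2, 6.
Since h''(x) = -2x + 8, we get h''(2) = 4 > 0 ⇒ local minimum; h''(6) = -4 < 0 ⇒ local maximum.
Thus h has its local maximum at x = 6, with value 3.

3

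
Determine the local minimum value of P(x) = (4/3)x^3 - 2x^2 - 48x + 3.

-407/3

Critical points: P'(x) = 4x^2 - 4x - 48 vanishes at x = -3, 4.
Since P''(x) = 8x - 4, we get P''(-3) = -28 < 0 ⇒ local maximum; P''(4) = 28 > 0 ⇒ local minimum.
So the local minimum value is P(4) = -407/3.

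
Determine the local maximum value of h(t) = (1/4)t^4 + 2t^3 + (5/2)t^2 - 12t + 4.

Critical points: h'(t) = t^3 + 6t^2 + 5t - 12 vanishes at t = -4, -3, 1.
Second-derivative test with h''(t) = 3t^2 + 12t + 5: h''(-4) = 5 > 0 ⇒ local minimum; h''(-3) = -4 < 0 ⇒ local maximum; h''(1) = 20 > 0 ⇒ local minimum.
Thus h has its local maximum at t = -3, with value 115/4.

115/4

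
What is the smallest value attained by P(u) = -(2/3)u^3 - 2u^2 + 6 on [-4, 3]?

The derivative is -2u^2 - 4u, which vanishes at u = -2 and u = 0.
Candidates: P(-4) = 50/3; P(-2) = 10/3; P(0) = 6; P(3) = -30.
Hence the absolute minimum is -30 at u = 3.

-30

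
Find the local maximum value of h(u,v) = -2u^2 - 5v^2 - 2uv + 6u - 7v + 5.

∂h/∂u = -4u - 2v + 6 = 0 and ∂h/∂v = -2u - 10v - 7 = 0, so (u, v) = (37/18, -10/9).
The Hessian has h_{uu} = -4, h_{vv} = -10, h_{uv} = -2, giving D = 36 > 0 with h_{uu} < 0, so the point is a local maximum.
h(37/18, -10/9) = 271/18.

271/18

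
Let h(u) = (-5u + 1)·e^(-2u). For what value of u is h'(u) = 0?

Differentiating with the product rule gives h'(u) = (10u - 7)·e^(-2u). Since e^(-2u) > 0, the only critical point is u = 7/10.
h''(7/10) has the same sign as 10 > 0, so this is a local minimum.
h(7/10) = (-5/2)·e^(-7/5) ≈ -0.6165.

7/10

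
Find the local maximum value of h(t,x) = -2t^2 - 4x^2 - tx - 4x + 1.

63/31

∂h/∂t = -4t - x = 0 and ∂h/∂x = -t - 8x - 4 = 0, so (t, x) = (4/31, -16/31).
The Hessian has h_{tt} = -4, h_{xx} = -8, h_{tx} = -1, giving D = 31 > 0 with h_{tt} < 0, so the point is a local maximum.
h(4/31, -16/31) = 63/31.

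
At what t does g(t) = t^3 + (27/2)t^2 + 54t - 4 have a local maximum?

Critical points: g'(t) = 3t^2 + 27t + 54 vanishes at t = -6, -3.
Second-derivative test with g''(t) = 6t + 27: g''(-6) = -9 < 0 ⇒ local maximum; g''(-3) = 9 > 0 ⇒ local minimum.
The local maximum is g(-6) = -58.

-6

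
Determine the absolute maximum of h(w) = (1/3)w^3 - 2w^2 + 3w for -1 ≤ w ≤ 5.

h'(w) = w^2 - 4w + 3, which vanishes at w = 1 and w = 3.
Compare values at every candidate in [-1, 5]: h(-1) = -16/3; h(1) = 4/3; h(3) = 0; h(5) = 20/3.
The maximum over the interval is 20/3, attained at w = 5.

20/3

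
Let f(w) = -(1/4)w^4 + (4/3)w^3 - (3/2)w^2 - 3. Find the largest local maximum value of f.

f'(w) = -w^3 + 4w^2 - 3w. Setting f'(w) = 0 gives w ∈ {0, 1, 3}.
f''(w) = -3w^2 + 8w - 3. f''(0) = -3 < 0 ⇒ local maximum; f''(1) = 2 > 0 ⇒ local minimum; f''(3) = -6 < 0 ⇒ local maximum.
The largest local maximum is f(3) = -3/4.

-3/4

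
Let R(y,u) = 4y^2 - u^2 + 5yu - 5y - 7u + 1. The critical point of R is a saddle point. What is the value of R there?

37/41

∂R/∂y = 8y + 5u - 5 = 0 and ∂R/∂u = 5y - 2u - 7 = 0, so (y, u) = (45/41, -31/41).
The Hessian has R_{yy} = 8, R_{uu} = -2, R_{yu} = 5, giving D = -41 < 0, so the point is a saddle point.
R(45/41, -31/41) = 37/41.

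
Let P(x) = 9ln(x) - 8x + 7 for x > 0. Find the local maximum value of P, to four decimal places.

P'(x) = 9/x − 8 = 0 gives x = 9/8.
P''(x) = -9/x², which is negative for x > 0, so this is a local maximum.
P(9/8) = 9·ln(9/8) - 9 + 7 ≈ -0.9400.

-0.9400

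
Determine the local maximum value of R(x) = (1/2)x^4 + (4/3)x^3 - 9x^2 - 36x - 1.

R'(x) = 2x^3 + 4x^2 - 18x - 36 = 0 at x = -3, -2, 3.
R''(x) = 6x^2 + 8x - 18. R''(-3) = 12 > 0 ⇒ local minimum; R''(-2) = -10 < 0 ⇒ local maximum; R''(3) = 60 > 0 ⇒ local minimum.
So the local maximum value is R(-2) = 97/3.

97/3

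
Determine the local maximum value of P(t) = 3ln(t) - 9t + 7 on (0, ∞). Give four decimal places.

0.7042

P'(t) = 3/t − 9 = 0 gives t = 1/3.
P''(t) = -3/t², which is negative for t > 0, so this is a local maximum.
P(1/3) = 3·ln(1/3) - 3 + 7 ≈ 0.7042.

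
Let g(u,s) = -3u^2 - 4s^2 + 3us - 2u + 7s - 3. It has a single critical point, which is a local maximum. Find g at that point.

∂g/∂u = -6u + 3s - 2 = 0 and ∂g/∂s = 3u - 8s + 7 = 0, so (u, s) = (5/39, 12/13).
The Hessian has g_{uu} = -6, g_{ss} = -8, g_{us} = 3, giving D = 39 > 0 with g_{uu} < 0, so the point is a local maximum.
g(5/39, 12/13) = 4/39.

4/39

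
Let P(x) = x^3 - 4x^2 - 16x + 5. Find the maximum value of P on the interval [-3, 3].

455/27

Differentiating, P'(x) = 3x^2 - 8x - 16; whose only zero in [-3, 3] is x = -4/3.
Candidates: P(-3) = -10, P(-4/3) = 455/27, P(3) = -52.
So the maximum is P(-4/3) = 455/27.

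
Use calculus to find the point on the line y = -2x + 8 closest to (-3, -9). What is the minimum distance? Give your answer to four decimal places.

10.2859

Minimize D(x)^2 = (x + 3)^2 + (-2x + 17)^2.
d/dx[D^2] = 2(x + 3) + 2·(-2)·(-2x + 17) = 0 ⇒ x = 31/5.
Then y = -22/5 and the distance is √(529/5) ≈ 10.2859.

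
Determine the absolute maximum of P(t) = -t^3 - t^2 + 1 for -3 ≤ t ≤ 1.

19

The derivative is -3t^2 - 2t, which vanishes at t = -2/3 and t = 0.
Candidates: P(-3) = 19, P(-2/3) = 23/27, P(0) = 1, P(1) = -1.
Hence the absolute maximum is 19 at t = -3.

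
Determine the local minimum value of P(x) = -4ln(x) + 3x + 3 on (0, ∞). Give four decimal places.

5.8493

P'(x) = -4/x + 3 = 0 gives x = 4/3.
P''(x) = 4/x², which is positive for x > 0, so this is a local minimum.
P(4/3) = -4·ln(4/3) + 4 + 3 ≈ 5.8493.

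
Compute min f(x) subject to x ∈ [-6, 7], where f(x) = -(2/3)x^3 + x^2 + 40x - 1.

Differentiating, f'(x) = -2x^2 + 2x + 40; which vanishes at x = -4 and x = 5.
Candidates: f(-6) = -61, f(-4) = -307/3, f(5) = 422/3, f(7) = 298/3.
The minimum over the interval is -307/3, attained at x = -4.

-307/3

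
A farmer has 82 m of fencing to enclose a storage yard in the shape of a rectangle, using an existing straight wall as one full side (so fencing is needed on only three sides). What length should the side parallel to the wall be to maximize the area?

41

Let the sides perpendicular to the wall have length x and the parallel side y, so 2x + y = 82 and the area is A = xy = x(82 − 2x).
A'(x) = 82 − 4x = 0 gives x = 41/2, and A''(x) = −4 < 0 confirms a maximum.
Then y = 82 − 2·41/2 = 41 and A = 1681/2.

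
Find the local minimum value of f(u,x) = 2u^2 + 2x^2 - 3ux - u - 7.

-51/7

∂f/∂u = 4u - 3x - 1 = 0 and ∂f/∂x = -3u + 4x = 0, so (u, x) = (4/7, 3/7).
The Hessian has f_{uu} = 4, f_{xx} = 4, f_{ux} = -3, giving D = 7 > 0 with f_{uu} > 0, so the point is a local minimum.
f(4/7, 3/7) = -51/7.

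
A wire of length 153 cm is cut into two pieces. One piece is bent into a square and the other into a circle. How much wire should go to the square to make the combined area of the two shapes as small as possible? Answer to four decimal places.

85.6952

Let x be the length used for the square. Square side x/4; circle radius (153−x)/(2π).
A(x) = (x/4)² + π·((153−x)/(2π))² = x²/16 + (153−x)²/(4π) for 0 ≤ x ≤ 153. A'(x) = x/8 − (153−x)/(2π) = 0 gives x = 4·153/(π+4) ≈ 85.6952.
A'' = 1/8 + 1/(2π) > 0, so this gives the minimum combined area; x ≈ 85.6952 cm to the square.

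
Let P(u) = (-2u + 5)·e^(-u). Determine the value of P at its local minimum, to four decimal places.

-0.0604

P'(u) = (-2)·e^(-u) + (-2u + 5)·(-1)·e^(-u) = (2u - 7)·e^(-u). Since e^(-u) > 0, the only critical point is u = 7/2.
P''(7/2) has the same sign as 2 > 0, so this is a local minimum.
P(7/2) = (-2)·e^(-7/2) ≈ -0.0604.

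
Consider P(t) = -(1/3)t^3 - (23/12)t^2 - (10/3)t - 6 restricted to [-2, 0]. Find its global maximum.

-338/81

P'(t) = -t^2 - (23/6)t - 10/3, whose only zero in [-2, 0] is t = -4/3.
Evaluating at the critical points and endpoints: P(-2) = -13/3,  P(-4/3) = -338/81,  P(0) = -6.
Hence the absolute maximum is -338/81 at t = -4/3.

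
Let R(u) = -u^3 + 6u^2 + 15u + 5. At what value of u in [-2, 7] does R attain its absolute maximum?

5

The derivative is -3u^2 + 12u + 15, which vanishes at u = -1 and u = 5.
Evaluating at the critical points and endpoints: R(-2) = 7, R(-1) = -3, R(5) = 105, R(7) = 61.
The maximum over the interval is 105, attained at u = 5.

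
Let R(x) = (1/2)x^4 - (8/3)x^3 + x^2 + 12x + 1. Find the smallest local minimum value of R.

-41/6

R'(x) = 2x^3 - 8x^2 + 2x + 12. Setting R'(x) = 0 gives x ∈ {-1, 2, 3}.
Since R''(x) = 6x^2 - 16x + 2, we get R''(-1) = 24 > 0 ⇒ local minimum; R''(2) = -6 < 0 ⇒ local maximum; R''(3) = 8 > 0 ⇒ local minimum.
Thus R has its smallest local minimum at x = -1, with value -41/6.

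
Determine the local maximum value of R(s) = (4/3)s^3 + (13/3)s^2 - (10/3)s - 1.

163/12

Critical points: R'(s) = 4s^2 + (26/3)s - 10/3 vanishes at s = -5/2, 1/3.
Since R''(s) = 8s + 26/3, we get R''(-5/2) = -34/3 < 0 ⇒ local maximum; R''(1/3) = 34/3 > 0 ⇒ local minimum.
The local maximum is R(-5/2) = 163/12.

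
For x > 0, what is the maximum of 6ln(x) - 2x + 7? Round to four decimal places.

7.5917

h'(x) = 6/x − 2 = 0 gives x = 3.
h''(x) = -6/x², which is negative for x > 0, so this is a local maximum.
h(3) = 6·ln(3) - 6 + 7 ≈ 7.5917.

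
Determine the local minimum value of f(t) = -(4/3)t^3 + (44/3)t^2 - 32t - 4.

f'(t) = -4t^2 + (88/3)t - 32 = 0 at t = 4/3, 6.
f''(t) = -8t + 88/3. f''(4/3) = 56/3 > 0 ⇒ local minimum; f''(6) = -56/3 < 0 ⇒ local maximum.
Thus f has its local minimum at t = 4/3, with value -1924/81.

-1924/81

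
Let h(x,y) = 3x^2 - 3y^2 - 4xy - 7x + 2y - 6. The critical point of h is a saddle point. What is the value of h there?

-503/52

∂h/∂x = 6x - 4y - 7 = 0 and ∂h/∂y = -4x - 6y + 2 = 0, so (x, y) = (25/26, -4/13).
The Hessian has h_{xx} = 6, h_{yy} = -6, h_{xy} = -4, giving D = -52 < 0, so the point is a saddle point.
h(25/26, -4/13) = -503/52.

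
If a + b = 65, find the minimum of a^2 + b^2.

4225/2

With a + b = 65, a^2 + b^2 = a^2 + (65 − a)^2.
The derivative 2a − 2(65 − a) = 4a − 130 vanishes at a = 65/2; second derivative 4 > 0, a minimum.
The minimum is 2·(65/2)^2 = 4225/2.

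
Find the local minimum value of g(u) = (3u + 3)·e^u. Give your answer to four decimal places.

-0.4060

By the product rule, g'(u) = (3u + 6)·e^u. Since e^u > 0, the only critical point is u = -2.
g''(-2) has the same sign as 3 > 0, so this is a local minimum.
g(-2) = (-3)·e^(-2) ≈ -0.4060.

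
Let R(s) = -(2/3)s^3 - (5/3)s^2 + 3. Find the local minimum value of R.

Critical points: R'(s) = -2s^2 - (10/3)s vanishes at s = -5/3, 0.
Since R''(s) = -4s - 10/3, we get R''(-5/3) = 10/3 > 0 ⇒ local minimum; R''(0) = -10/3 < 0 ⇒ local maximum.
Thus R has its local minimum at s = -5/3, with value 118/81.

118/81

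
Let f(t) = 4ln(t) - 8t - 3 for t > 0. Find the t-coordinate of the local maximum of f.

1/2

f'(t) = 4/t − 8 = 0 gives t = 1/2.
f''(t) = -4/t², which is negative for t > 0, so this is a local maximum.
f(1/2) = 4·ln(1/2) - 4 - 3 ≈ -9.7726.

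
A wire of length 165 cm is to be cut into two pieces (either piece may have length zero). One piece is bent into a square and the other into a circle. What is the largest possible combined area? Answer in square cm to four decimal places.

2166.4967

Let x be the length used for the square. Square side x/4; circle radius (165−x)/(2π).
A(x) = (x/4)² + π·((165−x)/(2π))² = x²/16 + (165−x)²/(4π) for 0 ≤ x ≤ 165. A'(x) = x/8 − (165−x)/(2π) = 0 gives x = 4·165/(π+4) ≈ 92.4164.
A'' > 0, so the interior critical point is a minimum; the maximum is at an endpoint. A(0) = 2166.4967 and A(165) = 1701.5625, so the largest area is 2166.4967.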